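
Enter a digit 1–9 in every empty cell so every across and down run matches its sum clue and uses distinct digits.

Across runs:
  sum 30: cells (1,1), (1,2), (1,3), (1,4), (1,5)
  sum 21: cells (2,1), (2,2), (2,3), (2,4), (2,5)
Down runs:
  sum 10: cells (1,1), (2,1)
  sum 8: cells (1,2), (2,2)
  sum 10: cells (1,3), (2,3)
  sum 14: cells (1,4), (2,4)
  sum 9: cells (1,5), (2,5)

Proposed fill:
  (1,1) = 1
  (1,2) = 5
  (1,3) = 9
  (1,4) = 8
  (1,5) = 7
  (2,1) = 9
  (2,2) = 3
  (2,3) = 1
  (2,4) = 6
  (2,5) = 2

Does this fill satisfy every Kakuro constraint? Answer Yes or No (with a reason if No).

Yes

Across: 1+5+9+8+7=30; 9+3+1+6+2=21. Down: 1+9=10; 5+3=8; 9+1=10; 8+6=14; 7+2=9. No digit repeats within any run.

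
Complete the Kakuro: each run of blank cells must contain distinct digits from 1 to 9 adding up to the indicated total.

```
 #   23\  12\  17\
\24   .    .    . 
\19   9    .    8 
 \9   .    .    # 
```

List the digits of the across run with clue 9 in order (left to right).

24 in 3 cells must be {7,8,9}; 23 in 3 cells must be {6,8,9}; 17 in 2 cells must be {8,9}.
R1C1 = 8: the only remaining digit allowed by both the 24 across and the 23 down.
R1C3 = 17 − 8 = 9 completes the 17 down.
R2C2 = 19 − 17 = 2 completes the 19 across.
R3C1 = 23 − 17 = 6 completes the 23 down.
R3C2 = 9 − 6 = 3 completes the 9 across.
R1C2 = 24 − 17 = 7 completes the 24 across.

6 3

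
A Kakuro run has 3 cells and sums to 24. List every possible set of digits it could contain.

3 distinct digits from 1–9 sum between 6 and 24.
Only one set works: {7,8,9}.

{7,8,9}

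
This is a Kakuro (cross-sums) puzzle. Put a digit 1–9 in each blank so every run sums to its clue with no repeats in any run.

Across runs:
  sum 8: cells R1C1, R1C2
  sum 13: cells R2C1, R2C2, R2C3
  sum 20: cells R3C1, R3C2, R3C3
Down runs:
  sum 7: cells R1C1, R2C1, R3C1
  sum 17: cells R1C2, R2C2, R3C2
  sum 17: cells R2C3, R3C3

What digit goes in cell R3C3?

9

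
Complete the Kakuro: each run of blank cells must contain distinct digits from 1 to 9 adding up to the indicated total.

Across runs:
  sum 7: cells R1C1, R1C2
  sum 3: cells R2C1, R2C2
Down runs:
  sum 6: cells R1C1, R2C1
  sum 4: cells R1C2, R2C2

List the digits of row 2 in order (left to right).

2 1

3 in 2 cells must be {1,2}; 4 in 2 cells must be {1,3}.
The 3 across and the 4 down share only 1, so R2C2 = 1.
R1C2 = 4 − 1 = 3 completes the 4 down.
R2C1 = 3 − 1 = 2 completes the 3 across.
R1C1 = 7 − 3 = 4 completes the 7 across.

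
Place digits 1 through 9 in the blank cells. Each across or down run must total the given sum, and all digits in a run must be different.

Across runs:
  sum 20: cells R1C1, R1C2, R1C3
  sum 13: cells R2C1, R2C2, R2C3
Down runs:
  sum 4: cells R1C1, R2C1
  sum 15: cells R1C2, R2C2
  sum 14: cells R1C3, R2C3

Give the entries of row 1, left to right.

3 8 9

4 in 2 cells must be {1,3}.
The 20 across and the 4 down share only 3, so R1C1 = 3.
R2C1 = 4 − 3 = 1 completes the 4 down.
Nothing is forced directly, so branch on R1C2, whose candidates are 8 or 9. If R1C2 = 9: that forces R1C3 = 8, after which R2C2 would have to be in {3,4,5,7,8,9} for the 13 across but in {6} for the 15 down — contradiction. So R1C2 = 8.
R1C3 = 20 − 11 = 9 completes the 20 across.
R2C2 = 15 − 8 = 7 completes the 15 down.
R2C3 = 13 − 8 = 5 completes the 13 across.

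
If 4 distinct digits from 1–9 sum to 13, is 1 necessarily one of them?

Yes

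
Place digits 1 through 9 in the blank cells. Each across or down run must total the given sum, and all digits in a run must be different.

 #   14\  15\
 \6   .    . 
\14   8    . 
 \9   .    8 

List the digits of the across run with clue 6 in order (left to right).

R2C2 = 14 − 8 = 6 completes the 14 across.
R3C1 = 9 − 8 = 1 completes the 9 across.
R1C1 = 14 − 9 = 5 completes the 14 down.
R1C2 = 6 − 5 = 1 completes the 6 across.

5, 1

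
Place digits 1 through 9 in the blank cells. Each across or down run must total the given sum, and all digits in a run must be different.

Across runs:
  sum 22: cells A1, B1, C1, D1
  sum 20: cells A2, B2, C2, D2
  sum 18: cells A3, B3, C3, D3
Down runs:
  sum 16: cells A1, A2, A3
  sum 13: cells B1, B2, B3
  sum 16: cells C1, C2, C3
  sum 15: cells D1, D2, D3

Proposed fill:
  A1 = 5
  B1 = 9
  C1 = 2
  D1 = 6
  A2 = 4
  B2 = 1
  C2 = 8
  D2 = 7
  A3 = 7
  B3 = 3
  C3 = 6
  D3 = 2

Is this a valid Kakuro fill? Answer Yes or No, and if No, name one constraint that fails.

Across: 5+9+2+6=22; 4+1+8+7=20; 7+3+6+2=18. Down: 5+4+7=16; 9+1+3=13; 2+8+6=16; 6+7+2=15. No digit repeats within any run.

Yes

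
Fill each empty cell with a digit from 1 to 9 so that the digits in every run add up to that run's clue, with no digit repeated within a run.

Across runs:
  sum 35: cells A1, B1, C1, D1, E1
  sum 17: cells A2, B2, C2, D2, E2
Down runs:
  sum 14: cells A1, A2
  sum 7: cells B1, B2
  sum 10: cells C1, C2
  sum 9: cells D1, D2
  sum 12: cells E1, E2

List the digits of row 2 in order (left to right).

6 2 1 3 5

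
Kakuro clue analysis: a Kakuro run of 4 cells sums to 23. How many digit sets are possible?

4 distinct digits from 1–9 sum between 10 and 30.

9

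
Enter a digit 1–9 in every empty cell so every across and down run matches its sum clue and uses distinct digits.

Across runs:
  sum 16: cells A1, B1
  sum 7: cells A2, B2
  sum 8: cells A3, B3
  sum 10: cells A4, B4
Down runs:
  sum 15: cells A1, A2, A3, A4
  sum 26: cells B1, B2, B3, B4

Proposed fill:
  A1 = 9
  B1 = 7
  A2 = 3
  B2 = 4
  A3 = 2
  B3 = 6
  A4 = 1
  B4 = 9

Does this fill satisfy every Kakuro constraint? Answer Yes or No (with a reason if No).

Across: 9+7=16; 3+4=7; 2+6=8; 1+9=10. Down: 9+3+2+1=15; 7+4+6+9=26. No digit repeats within any run.

Yes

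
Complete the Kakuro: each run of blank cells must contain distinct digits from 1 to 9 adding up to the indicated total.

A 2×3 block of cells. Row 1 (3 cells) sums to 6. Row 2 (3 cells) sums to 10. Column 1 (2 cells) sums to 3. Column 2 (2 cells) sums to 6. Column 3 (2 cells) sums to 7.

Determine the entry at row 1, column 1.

2

6 in 3 cells must be {1,2,3}; 3 in 2 cells must be {1,2}.
Nothing is forced directly, so branch on (1,1), whose candidates are 1 or 2. If (1,1) = 1: that forces (1,2) = 2, (1,3) = 3, (2,1) = 2, after which (2,2) would have to be in {1,3,5,7} for the 10 across but in {4} for the 6 down — contradiction. So (1,1) = 2.
Given what's placed, (1,2) must be 1 to fit the 6 across and 6 down.
(1,3) = 6 − 3 = 3 completes the 6 across.
(2,1) = 3 − 2 = 1 completes the 3 down.
(2,2) = 6 − 1 = 5 completes the 6 down.
(2,3) = 10 − 6 = 4 completes the 10 across.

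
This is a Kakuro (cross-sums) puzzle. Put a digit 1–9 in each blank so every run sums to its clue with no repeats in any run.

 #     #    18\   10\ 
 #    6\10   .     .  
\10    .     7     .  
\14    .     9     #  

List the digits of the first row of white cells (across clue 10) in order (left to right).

R1C2 = 18 − 16 = 2 completes the 18 down.
R1C3 = 10 − 2 = 8 completes the 10 across.
R2C3 = 10 − 8 = 2 completes the 10 down.
R3C1 = 14 − 9 = 5 completes the 14 across.
R2C1 = 10 − 9 = 1 completes the 10 across.

2, 8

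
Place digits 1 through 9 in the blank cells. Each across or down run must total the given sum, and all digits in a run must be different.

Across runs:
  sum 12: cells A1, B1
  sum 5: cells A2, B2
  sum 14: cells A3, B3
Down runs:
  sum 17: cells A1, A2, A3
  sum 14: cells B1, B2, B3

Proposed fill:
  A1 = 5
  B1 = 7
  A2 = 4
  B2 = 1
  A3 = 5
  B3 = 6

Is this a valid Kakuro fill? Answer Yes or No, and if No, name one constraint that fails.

No — the across run A3–B3 sums to 11, not 14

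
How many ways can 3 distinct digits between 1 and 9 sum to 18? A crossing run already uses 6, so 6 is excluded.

3 distinct digits from 1–9 sum between 6 and 24.
Dropping sets that contain 6.
Enumerating: {1,8,9}, {2,7,9}, {3,7,8}, {4,5,9}.

4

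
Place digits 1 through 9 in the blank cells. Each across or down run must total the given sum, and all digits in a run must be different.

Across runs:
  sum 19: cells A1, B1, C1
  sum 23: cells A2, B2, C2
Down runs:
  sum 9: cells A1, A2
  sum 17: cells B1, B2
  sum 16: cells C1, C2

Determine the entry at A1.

3

23 in 3 cells must be {6,8,9}; 17 in 2 cells must be {8,9}; 16 in 2 cells must be {7,9}.
The 23 across and the 16 down share only 9, so C2 = 9.
C1 = 16 − 9 = 7 completes the 16 down.
Given what's placed, B2 must be 8 to fit the 23 across and 17 down.
B1 = 17 − 8 = 9 completes the 17 down.
A2 = 23 − 17 = 6 completes the 23 across.
A1 = 19 − 16 = 3 completes the 19 across.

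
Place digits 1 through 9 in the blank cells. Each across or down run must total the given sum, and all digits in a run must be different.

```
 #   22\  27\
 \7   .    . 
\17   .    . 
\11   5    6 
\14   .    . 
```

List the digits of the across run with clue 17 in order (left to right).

8 9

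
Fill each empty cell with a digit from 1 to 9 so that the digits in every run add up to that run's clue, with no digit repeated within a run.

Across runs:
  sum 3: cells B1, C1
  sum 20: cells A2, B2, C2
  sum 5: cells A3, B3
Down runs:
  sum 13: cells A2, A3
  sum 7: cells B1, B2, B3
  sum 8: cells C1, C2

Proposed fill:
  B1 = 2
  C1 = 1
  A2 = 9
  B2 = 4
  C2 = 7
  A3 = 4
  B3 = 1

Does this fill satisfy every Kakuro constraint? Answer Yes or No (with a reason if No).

Across: 2+1=3; 9+4+7=20; 4+1=5. Down: 9+4=13; 2+4+1=7; 1+7=8. No digit repeats within any run.

Yes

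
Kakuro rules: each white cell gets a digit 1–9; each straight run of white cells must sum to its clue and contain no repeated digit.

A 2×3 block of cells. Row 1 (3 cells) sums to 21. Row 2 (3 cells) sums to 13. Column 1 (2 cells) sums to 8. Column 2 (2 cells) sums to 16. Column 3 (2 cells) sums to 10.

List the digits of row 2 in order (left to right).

16 in 2 cells must be {7,9}.
Nothing is forced directly, so branch on (1,1), whose candidates are 5 or 6 or 7. If (1,1) = 6: that forces (1,2) = 7, (1,3) = 8, (2,1) = 2, after which (2,2) would have to be in {3,4,5,6,7,8} for the 13 across but in {9} for the 16 down — contradiction. If (1,1) = 7: that forces (1,2) = 9, after which (1,3) would have to be in {5} for the 21 across but in {1,2,3,4,6,7,8,9} for the 10 down — contradiction. So (1,1) = 5.
(2,1) = 8 − 5 = 3 completes the 8 down.
Given what's placed, (2,2) must be 9 to fit the 13 across and 16 down.
(2,3) = 13 − 12 = 1 completes the 13 across.
(1,2) = 16 − 9 = 7 completes the 16 down.
(1,3) = 21 − 12 = 9 completes the 21 across.

3 9 1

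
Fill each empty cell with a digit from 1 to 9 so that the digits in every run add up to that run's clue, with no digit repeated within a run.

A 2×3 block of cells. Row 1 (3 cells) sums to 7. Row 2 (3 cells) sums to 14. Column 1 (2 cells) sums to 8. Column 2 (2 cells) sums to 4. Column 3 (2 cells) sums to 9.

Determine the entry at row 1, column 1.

2

7 in 3 cells must be {1,2,4}; 4 in 2 cells must be {1,3}.
The 7 across and the 4 down share only 1, so (1,2) = 1.
(2,2) = 4 − 1 = 3 completes the 4 down.
Given what's placed, (1,1) must be 2 to fit the 7 across and 8 down.
(1,3) = 7 − 3 = 4 completes the 7 across.
(2,1) = 8 − 2 = 6 completes the 8 down.
(2,3) = 14 − 9 = 5 completes the 14 across.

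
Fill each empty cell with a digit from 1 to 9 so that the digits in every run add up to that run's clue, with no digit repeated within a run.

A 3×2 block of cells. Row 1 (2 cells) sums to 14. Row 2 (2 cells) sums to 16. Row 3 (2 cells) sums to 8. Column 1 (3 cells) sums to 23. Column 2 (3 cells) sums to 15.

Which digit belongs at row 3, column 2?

16 in 2 cells must be {7,9}; 23 in 3 cells must be {6,8,9}.
The 16 across and the 23 down share only 9, so (2,1) = 9.
(2,2) = 16 − 9 = 7 completes the 16 across.
Given what's placed, (3,1) must be 6 to fit the 8 across and 23 down.
(3,2) = 8 − 6 = 2 completes the 8 across.
(1,1) = 23 − 15 = 8 completes the 23 down.
(1,2) = 14 − 8 = 6 completes the 14 across.

2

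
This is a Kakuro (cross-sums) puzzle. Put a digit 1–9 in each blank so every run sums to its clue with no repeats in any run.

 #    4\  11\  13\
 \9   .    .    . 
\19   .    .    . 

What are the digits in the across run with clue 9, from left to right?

1, 2, 6

4 in 2 cells must be {1,3}.
The 19 across and the 4 down share only 3, so R2C1 = 3.
R1C1 = 4 − 3 = 1 completes the 4 down.
Nothing is forced directly, so branch on R2C2, whose candidates are 7 or 9. If R2C2 = 7: then R1C2 would have to be in {2,3,5,6} for the 9 across but in {4} for the 11 down — contradiction. So R2C2 = 9.
R1C2 = 11 − 9 = 2 completes the 11 down.
R1C3 = 9 − 3 = 6 completes the 9 across.
R2C3 = 19 − 12 = 7 completes the 19 across.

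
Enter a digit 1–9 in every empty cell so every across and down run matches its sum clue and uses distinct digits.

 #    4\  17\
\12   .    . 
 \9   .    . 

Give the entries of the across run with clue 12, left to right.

3 9

4 in 2 cells must be {1,3}; 17 in 2 cells must be {8,9}.
The 12 across and the 4 down share only 3, so R1C1 = 3.
R1C2 = 12 − 3 = 9 completes the 12 across.
R2C1 = 4 − 3 = 1 completes the 4 down.
R2C2 = 9 − 1 = 8 completes the 9 across.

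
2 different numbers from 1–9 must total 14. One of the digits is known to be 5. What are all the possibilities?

{5,9}

2 distinct digits from 1–9 sum between 3 and 17.
Keeping only sets containing 5.
Only one set works: {5,9}.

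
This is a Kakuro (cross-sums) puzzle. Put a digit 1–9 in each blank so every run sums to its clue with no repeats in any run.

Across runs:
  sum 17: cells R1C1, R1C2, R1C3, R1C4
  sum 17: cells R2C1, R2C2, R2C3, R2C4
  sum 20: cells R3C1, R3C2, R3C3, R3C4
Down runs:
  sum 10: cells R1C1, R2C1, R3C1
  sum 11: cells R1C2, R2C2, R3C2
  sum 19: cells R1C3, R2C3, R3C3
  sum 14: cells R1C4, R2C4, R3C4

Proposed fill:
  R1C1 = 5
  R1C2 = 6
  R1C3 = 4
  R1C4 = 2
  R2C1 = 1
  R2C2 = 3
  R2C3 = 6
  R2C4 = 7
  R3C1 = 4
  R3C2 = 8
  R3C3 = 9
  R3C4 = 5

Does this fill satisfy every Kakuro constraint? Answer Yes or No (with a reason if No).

No — the down run R1C2–R3C2 sums to 17, not 11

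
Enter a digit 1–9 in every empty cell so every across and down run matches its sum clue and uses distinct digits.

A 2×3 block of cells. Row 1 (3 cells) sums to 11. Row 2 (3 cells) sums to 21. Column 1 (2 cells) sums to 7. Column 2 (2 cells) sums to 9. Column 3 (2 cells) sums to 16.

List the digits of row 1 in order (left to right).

16 in 2 cells must be {7,9}.
The 11 across and the 16 down share only 7, so (1,3) = 7.
(2,3) = 16 − 7 = 9 completes the 16 down.
Nothing is forced directly, so branch on (2,1), whose candidates are 4 or 5. If (2,1) = 5: then (1,1) would have to be in {1,3} for the 11 across but in {2} for the 7 down — contradiction. So (2,1) = 4.
(1,1) = 7 − 4 = 3 completes the 7 down.
(1,2) = 11 − 10 = 1 completes the 11 across.
(2,2) = 21 − 13 = 8 completes the 21 across.

3 1 7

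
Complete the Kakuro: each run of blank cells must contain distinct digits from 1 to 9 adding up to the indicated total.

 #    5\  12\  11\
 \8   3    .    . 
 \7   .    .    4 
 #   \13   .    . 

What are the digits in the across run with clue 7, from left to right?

7 in 3 cells must be {1,2,4}.
R1C3 = 1: the only remaining digit allowed by both the 8 across and the 11 down.
R2C1 = 5 − 3 = 2 completes the 5 down.
R2C2 = 7 − 6 = 1 completes the 7 across.
R3C3 = 11 − 5 = 6 completes the 11 down.
R1C2 = 8 − 4 = 4 completes the 8 across.
R3C2 = 13 − 6 = 7 completes the 13 across.

2 1 4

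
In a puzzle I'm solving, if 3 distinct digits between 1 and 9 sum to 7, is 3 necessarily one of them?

No

The only way to make 7 from 3 distinct digits is {1,2,4}, which does not contain 3.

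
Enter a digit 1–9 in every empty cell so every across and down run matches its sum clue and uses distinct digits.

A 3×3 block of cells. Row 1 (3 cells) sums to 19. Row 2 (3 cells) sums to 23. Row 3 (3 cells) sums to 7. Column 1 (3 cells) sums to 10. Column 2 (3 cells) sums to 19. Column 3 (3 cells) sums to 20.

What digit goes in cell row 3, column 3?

4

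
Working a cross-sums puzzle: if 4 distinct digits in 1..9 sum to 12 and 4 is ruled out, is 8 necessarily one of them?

No

The only way to make 12 from 4 distinct digits under that restriction is {1,2,3,6}, which does not contain 8.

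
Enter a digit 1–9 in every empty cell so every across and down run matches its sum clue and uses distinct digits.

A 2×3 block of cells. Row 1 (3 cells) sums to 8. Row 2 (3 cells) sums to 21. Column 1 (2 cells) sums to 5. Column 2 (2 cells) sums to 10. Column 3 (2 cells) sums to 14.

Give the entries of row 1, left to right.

1, 2, 5

The 8 across and the 14 down share only 5, so (1,3) = 5.
The 21 across and the 5 down share only 4, so (2,1) = 4.
(2,3) = 14 − 5 = 9 completes the 14 down.
(1,1) = 5 − 4 = 1 completes the 5 down.
(1,2) = 8 − 6 = 2 completes the 8 across.
(2,2) = 21 − 13 = 8 completes the 21 across.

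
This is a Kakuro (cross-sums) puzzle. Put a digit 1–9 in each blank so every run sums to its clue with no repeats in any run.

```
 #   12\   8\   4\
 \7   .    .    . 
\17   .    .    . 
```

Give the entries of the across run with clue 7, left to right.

4, 2, 1

7 in 3 cells must be {1,2,4}; 4 in 2 cells must be {1,3}.
The 7 across and the 12 down share only 4, so R1C1 = 4.
Given what's placed, R1C3 must be 1 to fit the 7 across and 4 down.
R2C1 = 12 − 4 = 8 completes the 12 down.
R2C3 = 4 − 1 = 3 completes the 4 down.
R1C2 = 7 − 5 = 2 completes the 7 across.
R2C2 = 17 − 11 = 6 completes the 17 across.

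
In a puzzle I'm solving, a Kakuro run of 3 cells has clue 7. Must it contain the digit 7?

No

The only way to make 7 from 3 distinct digits is {1,2,4}, which does not contain 7.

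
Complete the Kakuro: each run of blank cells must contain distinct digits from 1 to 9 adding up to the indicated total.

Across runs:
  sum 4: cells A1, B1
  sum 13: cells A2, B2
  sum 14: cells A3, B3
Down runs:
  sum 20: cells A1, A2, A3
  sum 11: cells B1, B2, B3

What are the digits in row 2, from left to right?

4 in 2 cells must be {1,3}.
The 4 across and the 20 down share only 3, so A1 = 3.
B1 = 4 − 3 = 1 completes the 4 across.
Nothing is forced directly, so branch on A2, whose candidates are 8 or 9. If A2 = 8: then B2 would have to be in {5} for the 13 across but in {2,3,4,6,7,8} for the 11 down — contradiction. So A2 = 9.
B2 = 13 − 9 = 4 completes the 13 across.
A3 = 20 − 12 = 8 completes the 20 down.
B3 = 14 − 8 = 6 completes the 14 across.

9 4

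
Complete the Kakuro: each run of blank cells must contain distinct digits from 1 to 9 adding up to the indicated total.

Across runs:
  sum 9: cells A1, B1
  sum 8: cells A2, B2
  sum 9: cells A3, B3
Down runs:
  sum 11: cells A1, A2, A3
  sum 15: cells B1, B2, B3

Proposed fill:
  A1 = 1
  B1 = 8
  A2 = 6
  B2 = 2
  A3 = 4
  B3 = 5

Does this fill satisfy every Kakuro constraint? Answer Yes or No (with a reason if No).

Across: 1+8=9; 6+2=8; 4+5=9. Down: 1+6+4=11; 8+2+5=15. No digit repeats within any run.

Yes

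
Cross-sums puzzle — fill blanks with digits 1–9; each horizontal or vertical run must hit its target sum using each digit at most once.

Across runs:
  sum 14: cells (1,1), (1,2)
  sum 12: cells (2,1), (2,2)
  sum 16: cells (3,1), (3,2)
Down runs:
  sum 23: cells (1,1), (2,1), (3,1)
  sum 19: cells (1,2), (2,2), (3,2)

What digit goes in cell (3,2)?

7

16 in 2 cells must be {7,9}; 23 in 3 cells must be {6,8,9}.
The 16 across and the 23 down share only 9, so (3,1) = 9.
(3,2) = 16 − 9 = 7 completes the 16 across.
Given what's placed, (2,1) must be 8 to fit the 12 across and 23 down.
(2,2) = 12 − 8 = 4 completes the 12 across.
(1,1) = 23 − 17 = 6 completes the 23 down.
(1,2) = 14 − 6 = 8 completes the 14 across.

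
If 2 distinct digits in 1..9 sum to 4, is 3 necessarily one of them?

Yes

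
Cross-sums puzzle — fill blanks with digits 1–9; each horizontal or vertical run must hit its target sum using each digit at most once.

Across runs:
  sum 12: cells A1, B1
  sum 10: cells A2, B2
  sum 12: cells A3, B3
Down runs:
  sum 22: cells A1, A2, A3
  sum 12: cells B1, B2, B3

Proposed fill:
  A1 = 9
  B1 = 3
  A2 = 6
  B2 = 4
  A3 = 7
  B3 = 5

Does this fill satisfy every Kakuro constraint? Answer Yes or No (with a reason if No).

Yes

Across: 9+3=12; 6+4=10; 7+5=12. Down: 9+6+7=22; 3+4+5=12. No digit repeats within any run.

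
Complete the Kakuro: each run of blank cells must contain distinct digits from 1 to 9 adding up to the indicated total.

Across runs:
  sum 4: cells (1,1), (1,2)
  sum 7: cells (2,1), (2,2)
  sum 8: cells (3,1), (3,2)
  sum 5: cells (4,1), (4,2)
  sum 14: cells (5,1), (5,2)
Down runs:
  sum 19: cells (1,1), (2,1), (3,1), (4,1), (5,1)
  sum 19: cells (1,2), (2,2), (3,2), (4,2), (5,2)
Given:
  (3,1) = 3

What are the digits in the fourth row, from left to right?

4 in 2 cells must be {1,3}.
(1,1) = 1: the only remaining digit allowed by both the 4 across and the 19 down.
(1,2) = 4 − 1 = 3 completes the 4 across.
(3,2) = 8 − 3 = 5 completes the 8 across.
No cell is forced outright now. (4,1) can only be 2 or 4 (the digits allowed by both its 5 across and its 19 down). If (4,1) = 2: then (4,2) would have to be in {3} for the 5 across but in {1,2,4,6,8} for the 19 down — contradiction. So (4,1) = 4.
(4,2) = 5 − 4 = 1 completes the 5 across.

4 1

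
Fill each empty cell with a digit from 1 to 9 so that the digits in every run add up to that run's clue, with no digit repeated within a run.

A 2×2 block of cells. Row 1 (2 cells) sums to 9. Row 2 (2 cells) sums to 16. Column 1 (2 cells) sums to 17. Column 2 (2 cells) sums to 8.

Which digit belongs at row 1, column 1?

16 in 2 cells must be {7,9}; 17 in 2 cells must be {8,9}.
The 9 across and the 17 down share only 8, so (1,1) = 8.
(1,2) = 9 − 8 = 1 completes the 9 across.
(2,1) = 17 − 8 = 9 completes the 17 down.
(2,2) = 16 − 9 = 7 completes the 16 across.

8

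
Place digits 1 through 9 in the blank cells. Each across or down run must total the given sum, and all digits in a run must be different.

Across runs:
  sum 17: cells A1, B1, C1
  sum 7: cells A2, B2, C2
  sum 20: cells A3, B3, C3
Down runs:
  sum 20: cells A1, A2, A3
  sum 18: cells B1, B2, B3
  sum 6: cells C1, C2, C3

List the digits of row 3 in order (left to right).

9 8 3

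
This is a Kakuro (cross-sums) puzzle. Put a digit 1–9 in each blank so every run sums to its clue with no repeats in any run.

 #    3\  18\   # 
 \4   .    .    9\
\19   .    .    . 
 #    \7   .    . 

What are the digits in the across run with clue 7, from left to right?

4 in 2 cells must be {1,3}; 3 in 2 cells must be {1,2}.
The 4 across and the 3 down share only 1, so R1C1 = 1.
R1C2 = 4 − 1 = 3 completes the 4 across.
R2C1 = 3 − 1 = 2 completes the 3 down.
R2C3 = 8: the only remaining digit allowed by both the 19 across and the 9 down.
R3C2 = 6: the only remaining digit allowed by both the 7 across and the 18 down.
R3C3 = 7 − 6 = 1 completes the 7 across.
R2C2 = 19 − 10 = 9 completes the 19 across.

6 1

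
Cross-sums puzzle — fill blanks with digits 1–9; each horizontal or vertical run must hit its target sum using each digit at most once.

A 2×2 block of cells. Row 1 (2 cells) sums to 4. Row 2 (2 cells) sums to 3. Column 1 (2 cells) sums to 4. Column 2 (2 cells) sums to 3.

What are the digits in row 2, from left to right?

4 in 2 cells must be {1,3}; 3 in 2 cells must be {1,2}.
The 4 across and the 3 down share only 1, so (1,2) = 1.
The 3 across and the 4 down share only 1, so (2,1) = 1.
(2,2) = 3 − 1 = 2 completes the 3 across.
(1,1) = 4 − 1 = 3 completes the 4 across.

1 2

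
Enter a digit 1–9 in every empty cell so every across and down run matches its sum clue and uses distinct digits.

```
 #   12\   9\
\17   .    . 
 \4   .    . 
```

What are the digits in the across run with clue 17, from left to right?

9 8

17 in 2 cells must be {8,9}; 4 in 2 cells must be {1,3}.
The 17 across and the 9 down share only 8, so R1C2 = 8.
The 4 across and the 12 down share only 3, so R2C1 = 3.
R2C2 = 4 − 3 = 1 completes the 4 across.
R1C1 = 17 − 8 = 9 completes the 17 across.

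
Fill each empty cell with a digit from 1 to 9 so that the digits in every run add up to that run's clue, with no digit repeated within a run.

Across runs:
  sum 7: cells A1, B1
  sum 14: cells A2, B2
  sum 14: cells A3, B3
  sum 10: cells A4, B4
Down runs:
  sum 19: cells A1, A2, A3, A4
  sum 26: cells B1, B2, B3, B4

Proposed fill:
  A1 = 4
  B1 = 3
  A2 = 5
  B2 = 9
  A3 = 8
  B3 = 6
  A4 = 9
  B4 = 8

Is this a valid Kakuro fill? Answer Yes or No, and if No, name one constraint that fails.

No — the down run A1–A4 sums to 26, not 19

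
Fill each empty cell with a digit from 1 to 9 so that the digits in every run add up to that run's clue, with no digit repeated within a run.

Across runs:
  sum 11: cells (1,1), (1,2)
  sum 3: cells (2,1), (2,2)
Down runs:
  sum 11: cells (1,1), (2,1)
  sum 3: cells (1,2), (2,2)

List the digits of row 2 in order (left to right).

3 in 2 cells must be {1,2}.
The 11 across and the 3 down share only 2, so (1,2) = 2.
The 3 across and the 11 down share only 2, so (2,1) = 2.
(2,2) = 3 − 2 = 1 completes the 3 across.
(1,1) = 11 − 2 = 9 completes the 11 across.

2 1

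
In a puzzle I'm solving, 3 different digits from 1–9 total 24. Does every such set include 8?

Yes

The only way to make 24 from 3 distinct digits is {7,8,9}, which contains 8.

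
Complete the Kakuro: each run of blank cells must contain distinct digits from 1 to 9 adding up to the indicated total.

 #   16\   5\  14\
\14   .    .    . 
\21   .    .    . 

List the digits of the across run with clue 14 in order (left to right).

16 in 2 cells must be {7,9}.
The 21 across and the 5 down share only 4, so R2C2 = 4.
R1C2 = 5 − 4 = 1 completes the 5 down.
Given what's placed, R2C1 must be 9 to fit the 21 across and 16 down.
R2C3 = 21 − 13 = 8 completes the 21 across.
R1C1 = 16 − 9 = 7 completes the 16 down.
R1C3 = 14 − 8 = 6 completes the 14 across.

7 1 6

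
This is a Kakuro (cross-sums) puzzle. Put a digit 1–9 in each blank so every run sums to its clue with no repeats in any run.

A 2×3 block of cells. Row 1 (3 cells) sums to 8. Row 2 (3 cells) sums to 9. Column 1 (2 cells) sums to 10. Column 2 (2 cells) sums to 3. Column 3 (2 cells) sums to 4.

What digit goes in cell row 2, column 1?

6

3 in 2 cells must be {1,2}; 4 in 2 cells must be {1,3}.
Nothing is forced directly, so branch on (1,2), whose candidates are 1 or 2. If (1,2) = 2: that forces (1,1) = 1, after which (1,3) would have to be in {5} for the 8 across but in {1,3} for the 4 down — contradiction. So (1,2) = 1.
Given what's placed, (1,3) must be 3 to fit the 8 across and 4 down.
(2,2) = 3 − 1 = 2 completes the 3 down.
(2,3) = 4 − 3 = 1 completes the 4 down.
(1,1) = 8 − 4 = 4 completes the 8 across.
(2,1) = 9 − 3 = 6 completes the 9 across.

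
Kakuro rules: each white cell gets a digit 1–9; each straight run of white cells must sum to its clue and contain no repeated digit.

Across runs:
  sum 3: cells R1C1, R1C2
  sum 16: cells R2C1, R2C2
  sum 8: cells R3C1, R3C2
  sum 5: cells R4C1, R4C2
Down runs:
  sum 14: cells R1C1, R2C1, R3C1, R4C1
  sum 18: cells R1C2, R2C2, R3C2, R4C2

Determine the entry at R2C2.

9

3 in 2 cells must be {1,2}; 16 in 2 cells must be {7,9}.
Only 7 fits R2C1 under both its across sum 16 and down sum 14.
R2C2 = 16 − 7 = 9 completes the 16 across.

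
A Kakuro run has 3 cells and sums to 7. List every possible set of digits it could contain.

3 distinct digits from 1–9 sum between 6 and 24.
Only one set works: {1,2,4}.

{1,2,4}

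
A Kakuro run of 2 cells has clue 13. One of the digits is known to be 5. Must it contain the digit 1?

No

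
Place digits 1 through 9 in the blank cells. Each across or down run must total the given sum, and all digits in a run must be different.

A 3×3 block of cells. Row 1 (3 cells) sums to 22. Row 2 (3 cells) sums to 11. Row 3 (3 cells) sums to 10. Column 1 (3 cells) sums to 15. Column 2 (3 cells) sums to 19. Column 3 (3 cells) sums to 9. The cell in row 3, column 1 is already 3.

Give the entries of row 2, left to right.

5 4 2

Nothing is forced directly, so branch on (1,3), whose candidates are 5 or 6. If (1,3) = 5: that forces (1,1) = 8, (1,2) = 9, (2,1) = 4, (2,3) = 1, after which (3,3) would have to be in {1,2,5,6} for the 10 across but in {3} for the 9 down — contradiction. So (1,3) = 6.
Given what's placed, (1,1) must be 7 to fit the 22 across and 15 down.
(1,2) = 22 − 13 = 9 completes the 22 across.
(2,1) = 15 − 10 = 5 completes the 15 down.
(2,3) = 2: the only remaining digit allowed by both the 11 across and the 9 down.
(3,3) = 9 − 8 = 1 completes the 9 down.
(2,2) = 11 − 7 = 4 completes the 11 across.
(3,2) = 10 − 4 = 6 completes the 10 across.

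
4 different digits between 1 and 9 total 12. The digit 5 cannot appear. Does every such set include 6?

The only way to make 12 from 4 distinct digits under that restriction is {1,2,3,6}, which contains 6.

Yes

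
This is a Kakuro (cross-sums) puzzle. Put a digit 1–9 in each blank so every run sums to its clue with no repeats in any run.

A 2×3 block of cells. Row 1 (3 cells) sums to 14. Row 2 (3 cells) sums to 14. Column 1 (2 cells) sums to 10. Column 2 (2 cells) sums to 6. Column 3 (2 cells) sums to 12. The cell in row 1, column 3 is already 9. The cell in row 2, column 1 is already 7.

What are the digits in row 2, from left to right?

7, 4, 3

(1,1) = 10 − 7 = 3 completes the 10 down.
(1,2) = 14 − 12 = 2 completes the 14 across.
(2,2) = 6 − 2 = 4 completes the 6 down.
(2,3) = 14 − 11 = 3 completes the 14 across.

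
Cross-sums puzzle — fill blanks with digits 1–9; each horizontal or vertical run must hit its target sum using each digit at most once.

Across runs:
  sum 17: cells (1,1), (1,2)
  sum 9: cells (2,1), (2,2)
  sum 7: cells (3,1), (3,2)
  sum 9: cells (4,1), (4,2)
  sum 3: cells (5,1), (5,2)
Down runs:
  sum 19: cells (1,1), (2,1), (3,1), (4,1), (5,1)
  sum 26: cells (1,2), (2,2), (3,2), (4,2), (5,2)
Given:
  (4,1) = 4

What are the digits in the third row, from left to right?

17 in 2 cells must be {8,9}; 3 in 2 cells must be {1,2}.
Given what's placed, (1,1) must be 9 to fit the 17 across and 19 down.
(1,2) = 17 − 9 = 8 completes the 17 across.
(4,2) = 9 − 4 = 5 completes the 9 across.
Nothing is forced directly, so branch on (5,2), whose candidates are 1 or 2. If (5,2) = 1: that forces (2,2) = 3, after which (3,2) would have to be in {1,2,3,4,5,6} for the 7 across but in {9} for the 26 down — contradiction. So (5,2) = 2.
(3,2) = 4: the only remaining digit allowed by both the 7 across and the 26 down.
(5,1) = 3 − 2 = 1 completes the 3 across.
(2,2) = 26 − 19 = 7 completes the 26 down.
(3,1) = 7 − 4 = 3 completes the 7 across.

3 4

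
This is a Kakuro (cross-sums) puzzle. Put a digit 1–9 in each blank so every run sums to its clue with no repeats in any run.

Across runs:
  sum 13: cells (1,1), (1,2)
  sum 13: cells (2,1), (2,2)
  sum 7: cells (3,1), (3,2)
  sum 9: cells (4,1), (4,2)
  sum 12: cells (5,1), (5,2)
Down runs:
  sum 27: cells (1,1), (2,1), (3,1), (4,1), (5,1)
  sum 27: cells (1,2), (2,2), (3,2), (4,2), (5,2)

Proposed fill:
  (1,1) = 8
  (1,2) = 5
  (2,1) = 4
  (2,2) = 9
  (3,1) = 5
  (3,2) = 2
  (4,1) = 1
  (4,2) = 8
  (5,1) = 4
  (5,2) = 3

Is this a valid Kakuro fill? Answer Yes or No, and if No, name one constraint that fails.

No — the across run (5,1)–(5,2) sums to 7, not 12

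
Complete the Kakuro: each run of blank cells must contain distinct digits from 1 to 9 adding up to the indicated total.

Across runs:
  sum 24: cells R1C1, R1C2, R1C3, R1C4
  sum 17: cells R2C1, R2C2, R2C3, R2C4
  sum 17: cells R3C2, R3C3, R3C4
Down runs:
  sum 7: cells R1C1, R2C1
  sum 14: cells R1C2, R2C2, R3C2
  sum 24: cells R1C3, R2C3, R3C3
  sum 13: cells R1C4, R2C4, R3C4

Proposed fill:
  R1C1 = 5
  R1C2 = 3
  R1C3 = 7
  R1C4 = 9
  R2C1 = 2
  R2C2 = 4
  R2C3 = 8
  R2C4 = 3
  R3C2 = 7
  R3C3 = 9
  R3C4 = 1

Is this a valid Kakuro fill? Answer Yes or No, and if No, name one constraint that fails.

Across: 5+3+7+9=24; 2+4+8+3=17; 7+9+1=17. Down: 5+2=7; 3+4+7=14; 7+8+9=24; 9+3+1=13. No digit repeats within any run.

Yes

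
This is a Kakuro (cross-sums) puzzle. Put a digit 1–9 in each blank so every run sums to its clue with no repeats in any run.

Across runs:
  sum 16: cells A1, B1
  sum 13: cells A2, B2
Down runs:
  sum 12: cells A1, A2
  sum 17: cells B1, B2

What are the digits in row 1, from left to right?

7 9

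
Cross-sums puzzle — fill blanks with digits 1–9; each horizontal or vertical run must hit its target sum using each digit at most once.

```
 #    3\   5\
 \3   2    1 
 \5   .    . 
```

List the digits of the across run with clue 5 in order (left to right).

3 in 2 cells must be {1,2}.
R2C1 = 3 − 2 = 1 completes the 3 down.
R2C2 = 5 − 1 = 4 completes the 5 across.

1 4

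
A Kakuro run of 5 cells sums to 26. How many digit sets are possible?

5 distinct digits from 1–9 sum between 15 and 35.

11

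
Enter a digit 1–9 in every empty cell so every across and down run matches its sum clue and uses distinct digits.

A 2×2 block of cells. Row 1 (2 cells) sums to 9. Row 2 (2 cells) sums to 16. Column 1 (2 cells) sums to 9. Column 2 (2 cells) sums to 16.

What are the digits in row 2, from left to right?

7, 9

16 in 2 cells must be {7,9}.
The 9 across and the 16 down share only 7, so (1,2) = 7.
The 16 across and the 9 down share only 7, so (2,1) = 7.
(2,2) = 16 − 7 = 9 completes the 16 across.
(1,1) = 9 − 7 = 2 completes the 9 across.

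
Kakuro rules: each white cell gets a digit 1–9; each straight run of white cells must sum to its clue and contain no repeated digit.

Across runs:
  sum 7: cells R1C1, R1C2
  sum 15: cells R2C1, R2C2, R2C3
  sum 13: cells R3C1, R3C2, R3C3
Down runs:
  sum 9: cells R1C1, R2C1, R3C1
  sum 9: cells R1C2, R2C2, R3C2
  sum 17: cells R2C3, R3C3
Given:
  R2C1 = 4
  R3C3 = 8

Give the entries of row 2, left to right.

4 2 9

17 in 2 cells must be {8,9}.
R2C3 = 17 − 8 = 9 completes the 17 down.
R2C2 = 15 − 13 = 2 completes the 15 across.
No cell is forced outright now. R1C1 can only be 2 or 3 (the digits allowed by both its 7 across and its 9 down). If R1C1 = 2: then R1C2 would have to be in {5} for the 7 across but in {1,3,4,6} for the 9 down — contradiction. So R1C1 = 3.
R1C2 = 7 − 3 = 4 completes the 7 across.
R3C1 = 9 − 7 = 2 completes the 9 down.
R3C2 = 13 − 10 = 3 completes the 13 across.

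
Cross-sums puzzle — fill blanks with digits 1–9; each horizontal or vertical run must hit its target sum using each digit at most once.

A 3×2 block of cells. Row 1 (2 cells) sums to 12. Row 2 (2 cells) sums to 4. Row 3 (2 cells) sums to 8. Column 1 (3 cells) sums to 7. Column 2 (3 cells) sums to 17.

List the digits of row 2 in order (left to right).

4 in 2 cells must be {1,3}; 7 in 3 cells must be {1,2,4}.
The 12 across and the 7 down share only 4, so (1,1) = 4.
(1,2) = 12 − 4 = 8 completes the 12 across.
Given what's placed, (2,1) must be 1 to fit the 4 across and 7 down.
(2,2) = 4 − 1 = 3 completes the 4 across.
(3,1) = 7 − 5 = 2 completes the 7 down.
(3,2) = 8 − 2 = 6 completes the 8 across.

1 3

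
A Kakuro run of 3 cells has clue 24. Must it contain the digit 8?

The only way to make 24 from 3 distinct digits is {7,8,9}, which contains 8.

Yes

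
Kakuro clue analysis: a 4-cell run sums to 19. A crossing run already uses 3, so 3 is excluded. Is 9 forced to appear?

No

Counterexample: {1,4,6,8} sums to 19 under that restriction without using 9.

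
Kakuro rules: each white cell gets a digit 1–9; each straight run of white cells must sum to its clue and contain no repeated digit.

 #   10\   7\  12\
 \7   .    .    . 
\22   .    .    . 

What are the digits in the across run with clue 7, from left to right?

1 2 4

7 in 3 cells must be {1,2,4}.
The 7 across and the 12 down share only 4, so R1C3 = 4.
R2C3 = 12 − 4 = 8 completes the 12 down.
Given what's placed, R2C1 must be 9 to fit the 22 across and 10 down.
R2C2 = 22 − 17 = 5 completes the 22 across.
R1C1 = 10 − 9 = 1 completes the 10 down.
R1C2 = 7 − 5 = 2 completes the 7 across.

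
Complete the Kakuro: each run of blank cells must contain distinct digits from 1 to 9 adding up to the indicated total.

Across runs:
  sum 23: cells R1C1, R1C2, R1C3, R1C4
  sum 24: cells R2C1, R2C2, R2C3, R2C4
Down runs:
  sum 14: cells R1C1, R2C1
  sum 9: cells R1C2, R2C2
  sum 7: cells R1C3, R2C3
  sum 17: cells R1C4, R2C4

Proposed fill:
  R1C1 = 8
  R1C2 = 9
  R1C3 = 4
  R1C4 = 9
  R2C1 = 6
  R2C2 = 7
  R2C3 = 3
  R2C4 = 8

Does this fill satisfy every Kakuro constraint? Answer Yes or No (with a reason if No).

No — the across run R1C1–R1C4 sums to 30, not 23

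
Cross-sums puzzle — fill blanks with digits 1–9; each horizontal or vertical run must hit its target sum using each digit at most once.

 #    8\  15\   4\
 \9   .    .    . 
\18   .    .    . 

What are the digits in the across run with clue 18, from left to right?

6 9 3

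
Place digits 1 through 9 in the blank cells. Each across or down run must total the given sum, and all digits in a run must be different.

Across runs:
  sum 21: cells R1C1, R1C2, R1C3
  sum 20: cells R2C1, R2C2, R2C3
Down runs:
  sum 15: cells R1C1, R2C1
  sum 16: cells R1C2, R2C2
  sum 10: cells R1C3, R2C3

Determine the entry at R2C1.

7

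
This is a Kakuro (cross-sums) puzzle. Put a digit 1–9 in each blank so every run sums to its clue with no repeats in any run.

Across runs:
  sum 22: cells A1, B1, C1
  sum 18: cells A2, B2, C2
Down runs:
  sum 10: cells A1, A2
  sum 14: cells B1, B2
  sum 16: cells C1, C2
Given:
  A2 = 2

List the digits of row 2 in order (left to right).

16 in 2 cells must be {7,9}.
A1 = 10 − 2 = 8 completes the 10 down.
C1 = 9: the only remaining digit allowed by both the 22 across and the 16 down.
Given what's placed, B2 must be 9 to fit the 18 across and 14 down.
C2 = 18 − 11 = 7 completes the 18 across.
B1 = 22 − 17 = 5 completes the 22 across.

2 9 7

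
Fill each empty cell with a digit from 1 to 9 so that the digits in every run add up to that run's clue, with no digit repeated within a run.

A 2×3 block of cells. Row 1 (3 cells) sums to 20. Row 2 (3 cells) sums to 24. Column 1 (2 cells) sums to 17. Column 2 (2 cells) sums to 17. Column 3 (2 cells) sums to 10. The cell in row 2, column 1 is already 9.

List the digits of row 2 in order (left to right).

9, 8, 7

24 in 3 cells must be {7,8,9}; 17 in 2 cells must be {8,9}.
(1,1) = 17 − 9 = 8 completes the 17 down.
Given what's placed, (1,2) must be 9 to fit the 20 across and 17 down.
(1,3) = 20 − 17 = 3 completes the 20 across.
(2,2) = 17 − 9 = 8 completes the 17 down.
(2,3) = 24 − 17 = 7 completes the 24 across.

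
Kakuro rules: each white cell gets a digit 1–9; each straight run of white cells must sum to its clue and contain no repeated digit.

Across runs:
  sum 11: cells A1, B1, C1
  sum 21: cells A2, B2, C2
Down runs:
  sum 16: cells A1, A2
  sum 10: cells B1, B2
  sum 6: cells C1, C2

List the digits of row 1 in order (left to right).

7, 3, 1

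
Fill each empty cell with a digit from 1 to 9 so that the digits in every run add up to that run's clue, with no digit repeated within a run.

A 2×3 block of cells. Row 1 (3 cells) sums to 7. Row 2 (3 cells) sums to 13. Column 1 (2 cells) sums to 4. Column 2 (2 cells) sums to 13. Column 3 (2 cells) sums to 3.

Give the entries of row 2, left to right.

3 9 1

7 in 3 cells must be {1,2,4}; 4 in 2 cells must be {1,3}; 3 in 2 cells must be {1,2}.
The 7 across and the 4 down share only 1, so (1,1) = 1.
Given what's placed, (1,2) must be 4 to fit the 7 across and 13 down.
(1,3) = 7 − 5 = 2 completes the 7 across.
(2,1) = 4 − 1 = 3 completes the 4 down.
(2,2) = 13 − 4 = 9 completes the 13 down.
(2,3) = 13 − 12 = 1 completes the 13 across.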